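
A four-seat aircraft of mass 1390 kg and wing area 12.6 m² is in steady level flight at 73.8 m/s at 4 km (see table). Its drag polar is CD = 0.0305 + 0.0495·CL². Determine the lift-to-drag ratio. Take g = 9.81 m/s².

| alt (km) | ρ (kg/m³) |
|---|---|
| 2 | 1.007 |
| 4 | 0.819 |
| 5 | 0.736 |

L/D = 11.5

At 4 km, from the table: ρ = 0.819 kg/m³.
Weight W = mg = 1390 × 9.81 = 13636 N; in level flight L = W.
q = ½ρv² = ½ × 0.819 × 73.8² = 2230 Pa.
CL = 2W/(ρv²S) = 2×13636/(0.819×73.8²×12.6) = 0.4852.
CD = 0.0305 + 0.0495 × 0.4852² = 0.04215.
L/D = CL/CD = 0.4852 / 0.04215 = 11.5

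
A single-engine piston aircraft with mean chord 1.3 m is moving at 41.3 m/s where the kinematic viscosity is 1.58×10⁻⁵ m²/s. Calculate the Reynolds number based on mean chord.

Re = v·c/ν = 41.3 × 1.3 / (1.58×10⁻⁵) = 3.4×10^6

Re = 3.4×10^6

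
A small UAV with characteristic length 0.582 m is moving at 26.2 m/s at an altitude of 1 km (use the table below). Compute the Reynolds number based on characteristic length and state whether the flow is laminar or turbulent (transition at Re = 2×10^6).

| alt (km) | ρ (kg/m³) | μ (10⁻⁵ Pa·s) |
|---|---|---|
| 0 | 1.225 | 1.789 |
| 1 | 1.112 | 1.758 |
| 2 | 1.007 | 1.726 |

At 1 km, from the table: ρ = 1.112 kg/m³, μ = 1.758×10⁻⁵ Pa·s.
Re = ρ·v·c/μ = 1.112 × 26.2 × 0.582 / (1.758×10⁻⁵) = 9.65×10^5
Since 9.65×10^5 < 2×10^6, the flow is laminar.

Re = 9.65×10^5 (laminar)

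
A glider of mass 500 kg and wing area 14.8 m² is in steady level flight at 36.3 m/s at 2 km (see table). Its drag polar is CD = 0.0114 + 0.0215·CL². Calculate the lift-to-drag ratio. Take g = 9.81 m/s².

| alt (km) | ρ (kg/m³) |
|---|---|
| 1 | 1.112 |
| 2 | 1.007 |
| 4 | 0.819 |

At 2 km, from the table: ρ = 1.007 kg/m³.
Weight W = mg = 500 × 9.81 = 4905 N; in level flight L = W.
q = ½ρv² = ½ × 1.007 × 36.3² = 663.5 Pa.
CL = W/(q·S) = 4905 / (663.5 × 14.8) = 0.4995.
CD = 0.0114 + 0.0215 × 0.4995² = 0.01676.
L/D = CL/CD = 0.4995 / 0.01676 = 29.8

L/D = 29.8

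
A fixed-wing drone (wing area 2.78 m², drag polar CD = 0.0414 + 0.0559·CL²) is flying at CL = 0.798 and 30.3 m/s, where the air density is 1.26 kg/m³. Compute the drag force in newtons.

CD = 0.0414 + 0.0559 × 0.798² = 0.077
D = ½ρv²S·CD = ½ × 1.26 × 30.3² × 2.78 × 0.077 = 124 N

D = 124 N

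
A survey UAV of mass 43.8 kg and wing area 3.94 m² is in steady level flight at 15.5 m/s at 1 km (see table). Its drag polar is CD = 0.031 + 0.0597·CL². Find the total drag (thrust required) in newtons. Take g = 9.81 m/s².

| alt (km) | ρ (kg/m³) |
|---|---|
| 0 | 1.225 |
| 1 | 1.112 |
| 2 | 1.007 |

At 1 km, from the table: ρ = 1.112 kg/m³.
Level flight ⇒ L = W = m·g = 43.8 × 9.81 = 429.68 N.
q = ½ρv² = ½ × 1.112 × 15.5² = 133.6 Pa.
CL = 2W/(ρv²S) = 2×429.68/(1.112×15.5²×3.94) = 0.8164.
CD = 0.031 + 0.0597 × 0.8164² = 0.07079.
D = q·S·CD = 133.6 × 3.94 × 0.07079 = 37.26 N

D = 37.3 N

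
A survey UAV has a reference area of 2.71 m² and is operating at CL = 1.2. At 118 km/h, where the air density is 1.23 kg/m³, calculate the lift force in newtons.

L = 2150 N

Convert speed: v = 118 km/h ÷ 3.6 = 32.78 m/s.
L = ½ρv²S·CL = ½ × 1.23 × 32.78² × 2.71 × 1.2 = 2150 N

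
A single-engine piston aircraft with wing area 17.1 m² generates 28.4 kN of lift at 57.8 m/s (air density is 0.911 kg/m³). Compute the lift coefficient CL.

From L = ½ρv²S·CL, rearranging gives CL = 2L/(ρv²S).
CL = 2 × 28400 / (0.911 × 57.8² × 17.1) = 1.09

CL = 1.09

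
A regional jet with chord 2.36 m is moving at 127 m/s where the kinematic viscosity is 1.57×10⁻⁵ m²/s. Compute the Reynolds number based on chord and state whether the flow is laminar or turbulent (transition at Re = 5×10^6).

Re = v·c/ν = 127 × 2.36 / (1.57×10⁻⁵) = 1.91×10^7
Since 1.91×10^7 > 5×10^6, the flow is turbulent.

Re = 1.91×10^7 (turbulent)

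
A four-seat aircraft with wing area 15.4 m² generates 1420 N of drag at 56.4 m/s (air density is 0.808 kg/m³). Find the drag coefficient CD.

CD = 0.0718

From D = ½ρv²S·CD, rearranging gives CD = 2D/(ρv²S).
CD = 2 × 1420 / (0.808 × 56.4² × 15.4) = 0.0718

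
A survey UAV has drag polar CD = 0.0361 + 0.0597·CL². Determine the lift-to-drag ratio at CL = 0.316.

L/D = 7.51

CD = 0.0361 + 0.0597 × 0.316² = 0.04206
L/D = CL/CD = 0.316 / 0.04206 = 7.51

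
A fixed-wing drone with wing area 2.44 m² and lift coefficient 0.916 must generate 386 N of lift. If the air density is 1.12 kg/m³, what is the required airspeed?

v = 17.6 m/s

L = ½ρv²S·CL ⇒ v = √(2L/(ρ·S·CL))
v = √(2 × 386 / (1.12 × 2.44 × 0.916)) = √308.4 = 17.6 m/s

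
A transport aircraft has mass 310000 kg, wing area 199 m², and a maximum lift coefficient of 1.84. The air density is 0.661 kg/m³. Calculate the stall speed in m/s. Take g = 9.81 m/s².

V_stall = 159 m/s

Weight W = mg = 310000 × 9.81 = 3.041×10^6 N.
From L = ½ρV²S·CL,max = W: V_stall = √(2W/(ρSCL,max)) = √(2·3.041×10^6/(0.661·199·1.84))
V_stall = √25130 = 159 m/s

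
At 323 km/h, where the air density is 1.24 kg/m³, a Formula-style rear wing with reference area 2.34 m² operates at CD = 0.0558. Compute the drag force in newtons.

Convert speed: v = 323 km/h ÷ 3.6 = 89.72 m/s.
D = ½ρv²S·CD = ½ × 1.24 × 89.72² × 2.34 × 0.0558 = 652 N

D = 652 N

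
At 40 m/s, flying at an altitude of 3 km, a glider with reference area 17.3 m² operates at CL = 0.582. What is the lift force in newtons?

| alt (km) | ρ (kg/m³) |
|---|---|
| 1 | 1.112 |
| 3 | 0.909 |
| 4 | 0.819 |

L = 7320 N

At 3 km, from the table: ρ = 0.909 kg/m³.
L = ½ρv²S·CL = ½ × 0.909 × 40² × 17.3 × 0.582 = 7320 N ≈ 7.32 kN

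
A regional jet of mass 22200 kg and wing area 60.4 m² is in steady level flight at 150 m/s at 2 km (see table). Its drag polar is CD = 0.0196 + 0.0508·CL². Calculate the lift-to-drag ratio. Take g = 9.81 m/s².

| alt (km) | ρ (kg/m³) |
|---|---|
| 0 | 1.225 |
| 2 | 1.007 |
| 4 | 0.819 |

At 2 km, from the table: ρ = 1.007 kg/m³.
Level flight ⇒ L = W = m·g = 22200 × 9.81 = 2.1778×10^5 N.
Dynamic pressure q = 0.5 × 1.007 × 150² = 11330 Pa.
CL = W/(q·S) = 2.1778×10^5 / (11330 × 60.4) = 0.3183.
CD = 0.0196 + 0.0508 × 0.3183² = 0.02475.
L/D = CL/CD = 0.3183 / 0.02475 = 12.9

L/D = 12.9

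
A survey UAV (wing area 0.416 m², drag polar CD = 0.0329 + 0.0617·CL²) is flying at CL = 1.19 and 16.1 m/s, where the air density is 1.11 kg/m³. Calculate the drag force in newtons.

CD = 0.0329 + 0.0617 × 1.19² = 0.1203
D = ½ρv²S·CD = ½ × 1.11 × 16.1² × 0.416 × 0.1203 = 7.2 N

D = 7.2 N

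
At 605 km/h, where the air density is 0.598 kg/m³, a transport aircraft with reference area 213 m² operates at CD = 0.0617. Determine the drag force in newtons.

Convert speed: v = 605 km/h ÷ 3.6 = 168.1 m/s.
Dynamic pressure q = ½ρv² = ½ × 0.598 × 168.1² = 8445 Pa.
D = q·S·CD = 8445 × 213 × 0.0617 = 1.11×10^5 N ≈ 111 kN

D = 1.11×10^5 N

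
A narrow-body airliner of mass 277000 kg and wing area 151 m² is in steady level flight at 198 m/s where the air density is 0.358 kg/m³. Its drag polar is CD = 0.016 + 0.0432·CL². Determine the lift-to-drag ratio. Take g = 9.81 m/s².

L/D = 8.55

Weight W = mg = 277000 × 9.81 = 2.7174×10^6 N; in level flight L = W.
q = ½ρv² = ½ × 0.358 × 198² = 7018 Pa.
CL = 2W/(ρv²S) = 2×2.7174×10^6/(0.358×198²×151) = 2.564.
CD = 0.016 + 0.0432 × 2.564² = 0.3001.
L/D = CL/CD = 2.564 / 0.3001 = 8.55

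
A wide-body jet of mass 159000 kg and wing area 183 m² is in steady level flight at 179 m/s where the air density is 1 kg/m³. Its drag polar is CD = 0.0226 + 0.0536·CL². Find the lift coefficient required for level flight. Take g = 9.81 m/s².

CL = 0.532

In steady level flight, lift balances weight: W = mg = 159000 × 9.81 = 1.5598×10^6 N.
q = ½ρv² = ½ × 1 × 179² = 16020 Pa.
CL = W/(q·S) = 1.5598×10^6 / (16020 × 183) = 0.532.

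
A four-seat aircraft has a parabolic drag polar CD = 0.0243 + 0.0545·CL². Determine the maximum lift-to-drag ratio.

For CD = CD0 + K·CL², (L/D)max occurs at CL* = √(CD0/K) and equals 1/(2√(K·CD0)).
(L/D)max = 1/(2√(0.0545 × 0.0243)) = 1/(2 × 0.03639) = 13.7

(L/D)max = 13.7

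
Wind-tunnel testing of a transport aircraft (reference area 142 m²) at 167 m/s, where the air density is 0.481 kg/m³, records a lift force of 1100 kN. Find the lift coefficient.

CL = 1.15

From L = ½ρv²S·CL, rearranging gives CL = 2L/(ρv²S).
CL = 2 × 1.1×10^6 / (0.481 × 167² × 142) = 1.15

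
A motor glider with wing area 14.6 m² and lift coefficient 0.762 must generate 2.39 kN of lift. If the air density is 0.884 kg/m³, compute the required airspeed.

v = 22 m/s

L = ½ρv²S·CL ⇒ v = √(2L/(ρ·S·CL))
v = √(2 × 2390 / (0.884 × 14.6 × 0.762)) = √486 = 22 m/s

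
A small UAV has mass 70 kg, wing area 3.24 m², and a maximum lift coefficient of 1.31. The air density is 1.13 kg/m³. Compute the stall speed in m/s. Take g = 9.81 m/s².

V_stall = 16.9 m/s

At stall, lift equals weight: L = W = m·g = 70 × 9.81 = 686.7 N.
V_stall = √(2W/(ρ·S·CL,max)) = √(2 × 686.7 / (1.13 × 3.24 × 1.31))
V_stall = √286.4 = 16.9 m/s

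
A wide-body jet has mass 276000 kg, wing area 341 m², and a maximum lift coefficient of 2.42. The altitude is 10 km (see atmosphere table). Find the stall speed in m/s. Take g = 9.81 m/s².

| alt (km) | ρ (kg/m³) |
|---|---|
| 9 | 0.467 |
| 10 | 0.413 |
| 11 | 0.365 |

At 10 km, from the table: ρ = 0.413 kg/m³.
Stall occurs when L = W at CL,max. W = mg = 276000 × 9.81 = 2.708×10^6 N.
From L = ½ρV²S·CL,max = W: V_stall = √(2W/(ρSCL,max)) = √(2·2.708×10^6/(0.413·341·2.42))
V_stall = √15890 = 126 m/s

V_stall = 126 m/s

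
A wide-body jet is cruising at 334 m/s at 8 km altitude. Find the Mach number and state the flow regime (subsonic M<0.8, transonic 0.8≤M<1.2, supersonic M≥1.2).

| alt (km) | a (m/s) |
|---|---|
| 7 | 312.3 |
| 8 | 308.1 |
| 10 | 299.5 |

M = 1.08 (transonic)

At 8 km, from the table: a = 308.1 m/s.
M = v/a = 334 / 308.1 = 1.08
M = 1.08 → transonic.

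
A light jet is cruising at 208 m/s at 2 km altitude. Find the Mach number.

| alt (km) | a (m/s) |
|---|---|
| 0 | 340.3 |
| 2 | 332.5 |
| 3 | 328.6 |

At 2 km, from the table: a = 332.5 m/s.
M = v/a = 208 / 332.5 = 0.626

M = 0.626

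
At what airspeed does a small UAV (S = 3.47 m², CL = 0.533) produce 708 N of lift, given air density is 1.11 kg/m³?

v = 26.3 m/s

L = ½ρv²S·CL ⇒ v = √(2L/(ρ·S·CL))
v = √(2 × 708 / (1.11 × 3.47 × 0.533)) = √689.7 = 26.3 m/s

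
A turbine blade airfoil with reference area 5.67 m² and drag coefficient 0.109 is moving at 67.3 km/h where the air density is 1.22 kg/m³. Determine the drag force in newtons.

Convert speed: v = 67.3 km/h ÷ 3.6 = 18.69 m/s.
Dynamic pressure q = ½ρv² = ½ × 1.22 × 18.69² = 213.2 Pa.
D = q·S·CD = 213.2 × 5.67 × 0.109 = 132 N

D = 132 N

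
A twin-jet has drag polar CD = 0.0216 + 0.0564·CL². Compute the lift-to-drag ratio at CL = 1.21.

CD = 0.0216 + 0.0564 × 1.21² = 0.1042
L/D = CL/CD = 1.21 / 0.1042 = 11.6

L/D = 11.6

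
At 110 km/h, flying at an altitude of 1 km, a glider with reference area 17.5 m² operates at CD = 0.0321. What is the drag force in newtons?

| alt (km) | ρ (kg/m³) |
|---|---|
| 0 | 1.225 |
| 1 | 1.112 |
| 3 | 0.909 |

At 1 km, from the table: ρ = 1.112 kg/m³.
Convert speed: v = 110 km/h ÷ 3.6 = 30.56 m/s.
D = ½ρv²S·CD = ½ × 1.112 × 30.56² × 17.5 × 0.0321 = 292 N

D = 292 N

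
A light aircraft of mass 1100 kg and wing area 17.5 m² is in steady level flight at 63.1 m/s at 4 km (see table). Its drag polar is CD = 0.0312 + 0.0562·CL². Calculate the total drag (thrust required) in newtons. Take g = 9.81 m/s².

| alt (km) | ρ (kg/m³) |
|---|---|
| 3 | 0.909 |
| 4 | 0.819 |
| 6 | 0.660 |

At 4 km, from the table: ρ = 0.819 kg/m³.
Weight W = mg = 1100 × 9.81 = 10791 N; in level flight L = W.
q = ½ρv² = ½ × 0.819 × 63.1² = 1630 Pa.
CL = W/(q·S) = 10791 / (1630 × 17.5) = 0.3782.
CD = 0.0312 + 0.0562 × 0.3782² = 0.03924.
D = q·S·CD = 1630 × 17.5 × 0.03924 = 1120 N

D = 1120 N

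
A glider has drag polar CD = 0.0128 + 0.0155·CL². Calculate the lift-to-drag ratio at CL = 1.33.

L/D = 33.1

CD = 0.0128 + 0.0155 × 1.33² = 0.04022
L/D = CL/CD = 1.33 / 0.04022 = 33.1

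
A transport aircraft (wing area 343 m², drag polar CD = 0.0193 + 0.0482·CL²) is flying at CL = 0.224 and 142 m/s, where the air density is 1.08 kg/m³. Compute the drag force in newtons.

CD = 0.0193 + 0.0482 × 0.224² = 0.02172
D = ½ρv²S·CD = ½ × 1.08 × 142² × 343 × 0.02172 = 81100 N

D = 81100 N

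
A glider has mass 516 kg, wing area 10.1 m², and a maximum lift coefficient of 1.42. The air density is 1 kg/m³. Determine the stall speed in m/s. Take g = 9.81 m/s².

At stall, lift equals weight: L = W = m·g = 516 × 9.81 = 5062 N.
V_stall = √(2W/(ρ·S·CL,max)) = √(2 × 5062 / (1 × 10.1 × 1.42))
V_stall = √705.9 = 26.6 m/s

V_stall = 26.6 m/s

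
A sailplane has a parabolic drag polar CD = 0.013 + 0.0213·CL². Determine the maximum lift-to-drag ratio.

(L/D)max = 30

For CD = CD0 + K·CL², (L/D)max occurs at CL* = √(CD0/K) and equals 1/(2√(K·CD0)).
(L/D)max = 1/(2√(0.0213 × 0.013)) = 1/(2 × 0.01664) = 30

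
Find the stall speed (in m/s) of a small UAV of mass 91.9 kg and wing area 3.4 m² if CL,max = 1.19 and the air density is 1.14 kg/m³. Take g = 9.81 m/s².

V_stall = 19.8 m/s

At stall, lift equals weight: L = W = m·g = 91.9 × 9.81 = 901.5 N.
V_stall = √(2W/(ρ·S·CL,max)) = √(2 × 901.5 / (1.14 × 3.4 × 1.19))
V_stall = √390.9 = 19.8 m/s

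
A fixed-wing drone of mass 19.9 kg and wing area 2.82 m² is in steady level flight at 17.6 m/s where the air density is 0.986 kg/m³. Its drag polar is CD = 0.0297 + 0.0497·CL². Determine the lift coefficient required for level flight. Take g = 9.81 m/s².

Level flight ⇒ L = W = m·g = 19.9 × 9.81 = 195.22 N.
q = ½ρv² = ½ × 0.986 × 17.6² = 152.7 Pa.
CL = W/(q·S) = 195.22 / (152.7 × 2.82) = 0.4533.

CL = 0.453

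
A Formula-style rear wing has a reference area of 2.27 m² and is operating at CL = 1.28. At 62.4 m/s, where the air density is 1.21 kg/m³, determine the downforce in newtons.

L = ½ρv²S·CL = ½ × 1.21 × 62.4² × 2.27 × 1.28 = 6840 N ≈ 6.84 kN

L = 6840 N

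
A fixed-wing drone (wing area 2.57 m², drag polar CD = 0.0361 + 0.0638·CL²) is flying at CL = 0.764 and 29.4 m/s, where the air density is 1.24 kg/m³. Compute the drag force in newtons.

D = 101 N

CD = 0.0361 + 0.0638 × 0.764² = 0.07334
D = ½ρv²S·CD = ½ × 1.24 × 29.4² × 2.57 × 0.07334 = 101 N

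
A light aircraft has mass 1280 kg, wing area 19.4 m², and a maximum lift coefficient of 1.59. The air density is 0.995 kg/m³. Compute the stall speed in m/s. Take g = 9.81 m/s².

Stall occurs when L = W at CL,max. W = mg = 1280 × 9.81 = 12560 N.
V_stall = √(2W/(ρ·S·CL,max)) = √(2 × 12560 / (0.995 × 19.4 × 1.59))
V_stall = √818.3 = 28.6 m/s

V_stall = 28.6 m/s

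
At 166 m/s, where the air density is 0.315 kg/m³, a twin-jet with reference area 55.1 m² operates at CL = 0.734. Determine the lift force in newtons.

L = 1.76×10^5 N

L = ½ρv²S·CL = ½ × 0.315 × 166² × 55.1 × 0.734 = 1.76×10^5 N ≈ 176 kN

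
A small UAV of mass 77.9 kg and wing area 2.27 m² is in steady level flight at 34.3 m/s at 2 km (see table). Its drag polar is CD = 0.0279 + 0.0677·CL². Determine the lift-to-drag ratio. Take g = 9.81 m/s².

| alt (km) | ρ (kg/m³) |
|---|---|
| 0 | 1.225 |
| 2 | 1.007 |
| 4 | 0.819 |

L/D = 11.4

At 2 km, from the table: ρ = 1.007 kg/m³.
In steady level flight, lift balances weight: W = mg = 77.9 × 9.81 = 764.2 N.
Dynamic pressure q = 0.5 × 1.007 × 34.3² = 592.4 Pa.
CL = W/(q·S) = 764.2 / (592.4 × 2.27) = 0.5683.
CD = 0.0279 + 0.0677 × 0.5683² = 0.04977.
L/D = CL/CD = 0.5683 / 0.04977 = 11.4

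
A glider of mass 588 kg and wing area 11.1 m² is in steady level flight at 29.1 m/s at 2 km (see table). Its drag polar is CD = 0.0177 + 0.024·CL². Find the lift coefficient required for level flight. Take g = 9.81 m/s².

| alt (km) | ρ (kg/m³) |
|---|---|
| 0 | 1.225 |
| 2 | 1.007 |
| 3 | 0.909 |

At 2 km, from the table: ρ = 1.007 kg/m³.
In steady level flight, lift balances weight: W = mg = 588 × 9.81 = 5768.3 N.
Dynamic pressure q = 0.5 × 1.007 × 29.1² = 426.4 Pa.
Required CL = L/(qS) = 5768.3/(426.4·11.1) = 1.219.

CL = 1.22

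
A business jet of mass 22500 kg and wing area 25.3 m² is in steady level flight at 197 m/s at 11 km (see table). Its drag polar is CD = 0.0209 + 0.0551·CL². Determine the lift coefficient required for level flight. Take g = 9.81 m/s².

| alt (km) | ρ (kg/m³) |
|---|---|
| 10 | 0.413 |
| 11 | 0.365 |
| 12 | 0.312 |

At 11 km, from the table: ρ = 0.365 kg/m³.
Level flight ⇒ L = W = m·g = 22500 × 9.81 = 2.2072×10^5 N.
q = ½ρv² = ½ × 0.365 × 197² = 7083 Pa.
CL = 2W/(ρv²S) = 2×2.2072×10^5/(0.365×197²×25.3) = 1.232.

CL = 1.23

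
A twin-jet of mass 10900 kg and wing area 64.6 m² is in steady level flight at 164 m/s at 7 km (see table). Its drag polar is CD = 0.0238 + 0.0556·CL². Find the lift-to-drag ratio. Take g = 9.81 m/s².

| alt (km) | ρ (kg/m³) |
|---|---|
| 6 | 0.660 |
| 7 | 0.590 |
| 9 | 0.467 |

L/D = 7.96

At 7 km, from the table: ρ = 0.590 kg/m³.
Weight W = mg = 10900 × 9.81 = 1.0693×10^5 N; in level flight L = W.
Dynamic pressure q = 0.5 × 0.59 × 164² = 7934 Pa.
CL = W/(q·S) = 1.0693×10^5 / (7934 × 64.6) = 0.2086.
CD = 0.0238 + 0.0556 × 0.2086² = 0.02622.
L/D = CL/CD = 0.2086 / 0.02622 = 7.96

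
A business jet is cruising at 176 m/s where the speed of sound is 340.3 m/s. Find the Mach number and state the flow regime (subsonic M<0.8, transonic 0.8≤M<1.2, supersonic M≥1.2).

M = v/a = 176 / 340.3 = 0.517
M = 0.517 → subsonic.

M = 0.517 (subsonic)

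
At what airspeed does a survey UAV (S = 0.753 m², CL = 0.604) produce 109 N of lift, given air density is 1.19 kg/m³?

L = ½ρv²S·CL ⇒ v = √(2L/(ρ·S·CL))
v = √(2 × 109 / (1.19 × 0.753 × 0.604)) = √402.8 = 20.1 m/s

v = 20.1 m/s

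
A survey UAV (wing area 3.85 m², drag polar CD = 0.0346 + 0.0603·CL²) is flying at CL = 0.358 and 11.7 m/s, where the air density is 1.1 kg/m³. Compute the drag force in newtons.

D = 12.3 N

CD = 0.0346 + 0.0603 × 0.358² = 0.04233
D = ½ρv²S·CD = ½ × 1.1 × 11.7² × 3.85 × 0.04233 = 12.3 N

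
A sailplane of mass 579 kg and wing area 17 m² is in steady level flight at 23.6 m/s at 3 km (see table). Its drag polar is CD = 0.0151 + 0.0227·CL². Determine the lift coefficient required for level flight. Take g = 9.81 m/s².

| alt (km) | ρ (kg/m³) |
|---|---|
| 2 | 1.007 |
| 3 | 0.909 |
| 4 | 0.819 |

CL = 1.32

At 3 km, from the table: ρ = 0.909 kg/m³.
Weight W = mg = 579 × 9.81 = 5680 N; in level flight L = W.
Dynamic pressure q = 0.5 × 0.909 × 23.6² = 253.1 Pa.
Required CL = L/(qS) = 5680/(253.1·17) = 1.32.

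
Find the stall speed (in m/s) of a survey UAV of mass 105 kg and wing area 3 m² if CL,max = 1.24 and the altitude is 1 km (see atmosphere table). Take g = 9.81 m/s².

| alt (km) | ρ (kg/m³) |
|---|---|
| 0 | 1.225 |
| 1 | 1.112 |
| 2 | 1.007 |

V_stall = 22.3 m/s

At 1 km, from the table: ρ = 1.112 kg/m³.
At stall, lift equals weight: L = W = m·g = 105 × 9.81 = 1030 N.
V_stall = √(2W/(ρ·S·CL,max)) = √(2 × 1030 / (1.112 × 3 × 1.24))
V_stall = √498 = 22.3 m/s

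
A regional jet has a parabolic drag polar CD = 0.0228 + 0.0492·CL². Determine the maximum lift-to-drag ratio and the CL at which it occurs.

For CD = CD0 + K·CL², (L/D)max occurs at CL* = √(CD0/K) and equals 1/(2√(K·CD0)).
(L/D)max = 1/(2√(0.0492 × 0.0228)) = 1/(2 × 0.03349) = 14.9
CL* = √(0.0228/0.0492) = 0.681

(L/D)max = 14.9, at CL = 0.681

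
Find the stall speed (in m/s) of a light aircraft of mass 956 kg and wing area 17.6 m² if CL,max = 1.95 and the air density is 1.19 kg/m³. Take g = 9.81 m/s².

At stall, lift equals weight: L = W = m·g = 956 × 9.81 = 9378 N.
From L = ½ρV²S·CL,max = W: V_stall = √(2W/(ρSCL,max)) = √(2·9378/(1.19·17.6·1.95))
V_stall = √459.3 = 21.4 m/s

V_stall = 21.4 m/s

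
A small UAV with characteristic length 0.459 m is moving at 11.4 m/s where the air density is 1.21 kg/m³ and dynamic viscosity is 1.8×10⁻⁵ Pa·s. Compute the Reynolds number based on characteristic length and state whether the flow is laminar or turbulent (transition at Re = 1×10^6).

Re = ρ·v·c/μ = 1.21 × 11.4 × 0.459 / (1.8×10⁻⁵) = 3.52×10^5
Since 3.52×10^5 < 1×10^6, the flow is laminar.

Re = 3.52×10^5 (laminar)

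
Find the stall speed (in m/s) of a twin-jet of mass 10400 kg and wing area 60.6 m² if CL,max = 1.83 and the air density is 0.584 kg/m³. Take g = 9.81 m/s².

V_stall = 56.1 m/s

At stall, lift equals weight: L = W = m·g = 10400 × 9.81 = 1.02×10^5 N.
V_stall = √(2W/(ρ·S·CL,max)) = √(2 × 1.02×10^5 / (0.584 × 60.6 × 1.83))
V_stall = √3151 = 56.1 m/s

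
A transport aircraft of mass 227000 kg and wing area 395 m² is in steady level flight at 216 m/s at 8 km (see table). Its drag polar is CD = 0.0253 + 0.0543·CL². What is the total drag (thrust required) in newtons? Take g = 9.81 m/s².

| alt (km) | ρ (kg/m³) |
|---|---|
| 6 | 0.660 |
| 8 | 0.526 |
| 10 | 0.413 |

D = 1.78×10^5 N

At 8 km, from the table: ρ = 0.526 kg/m³.
In steady level flight, lift balances weight: W = mg = 227000 × 9.81 = 2.2269×10^6 N.
Dynamic pressure q = 0.5 × 0.526 × 216² = 12270 Pa.
CL = W/(q·S) = 2.2269×10^6 / (12270 × 395) = 0.4594.
CD = 0.0253 + 0.0543 × 0.4594² = 0.03676.
D = q·S·CD = 12270 × 395 × 0.03676 = 1.782×10^5 N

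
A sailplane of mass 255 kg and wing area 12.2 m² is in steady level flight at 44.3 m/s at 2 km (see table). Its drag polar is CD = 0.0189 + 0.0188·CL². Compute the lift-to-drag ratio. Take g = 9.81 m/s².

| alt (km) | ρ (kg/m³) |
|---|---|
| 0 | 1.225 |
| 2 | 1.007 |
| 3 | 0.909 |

L/D = 10.5

At 2 km, from the table: ρ = 1.007 kg/m³.
In steady level flight, lift balances weight: W = mg = 255 × 9.81 = 2501.6 N.
Dynamic pressure q = 0.5 × 1.007 × 44.3² = 988.1 Pa.
Required CL = L/(qS) = 2501.6/(988.1·12.2) = 0.2075.
CD = 0.0189 + 0.0188 × 0.2075² = 0.01971.
L/D = CL/CD = 0.2075 / 0.01971 = 10.5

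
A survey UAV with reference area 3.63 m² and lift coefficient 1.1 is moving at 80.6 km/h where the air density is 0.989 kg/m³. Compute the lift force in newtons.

L = 990 N

Convert speed: v = 80.6 km/h ÷ 3.6 = 22.39 m/s.
Dynamic pressure q = ½ρv² = ½ × 0.989 × 22.39² = 247.9 Pa.
L = q·S·CL = 247.9 × 3.63 × 1.1 = 990 N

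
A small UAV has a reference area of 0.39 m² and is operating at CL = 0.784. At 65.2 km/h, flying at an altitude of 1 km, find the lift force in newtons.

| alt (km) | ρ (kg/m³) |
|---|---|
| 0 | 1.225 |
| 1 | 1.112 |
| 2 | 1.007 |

L = 55.8 N

At 1 km, from the table: ρ = 1.112 kg/m³.
Convert speed: v = 65.2 km/h ÷ 3.6 = 18.11 m/s.
Dynamic pressure q = ½ρv² = ½ × 1.112 × 18.11² = 182.4 Pa.
L = q·S·CL = 182.4 × 0.39 × 0.784 = 55.8 N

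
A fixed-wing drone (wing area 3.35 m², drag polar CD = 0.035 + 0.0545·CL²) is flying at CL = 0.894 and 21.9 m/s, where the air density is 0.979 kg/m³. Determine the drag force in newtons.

D = 61.8 N

CD = 0.035 + 0.0545 × 0.894² = 0.07856
D = ½ρv²S·CD = ½ × 0.979 × 21.9² × 3.35 × 0.07856 = 61.8 N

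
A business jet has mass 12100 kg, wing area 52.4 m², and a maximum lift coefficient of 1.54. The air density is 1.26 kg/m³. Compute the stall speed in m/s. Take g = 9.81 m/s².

Weight W = mg = 12100 × 9.81 = 1.187×10^5 N.
From L = ½ρV²S·CL,max = W: V_stall = √(2W/(ρSCL,max)) = √(2·1.187×10^5/(1.26·52.4·1.54))
V_stall = √2335 = 48.3 m/s

V_stall = 48.3 m/s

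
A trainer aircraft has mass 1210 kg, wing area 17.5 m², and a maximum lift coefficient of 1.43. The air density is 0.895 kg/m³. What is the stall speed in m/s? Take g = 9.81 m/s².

Stall occurs when L = W at CL,max. W = mg = 1210 × 9.81 = 11870 N.
From L = ½ρV²S·CL,max = W: V_stall = √(2W/(ρSCL,max)) = √(2·11870/(0.895·17.5·1.43))
V_stall = √1060 = 32.6 m/s

V_stall = 32.6 m/s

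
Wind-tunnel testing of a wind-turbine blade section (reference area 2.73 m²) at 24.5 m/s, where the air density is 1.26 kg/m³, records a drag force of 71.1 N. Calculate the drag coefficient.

CD = 0.0689

From D = ½ρv²S·CD, rearranging gives CD = 2D/(ρv²S).
CD = 2 × 71.1 / (1.26 × 24.5² × 2.73) = 0.0689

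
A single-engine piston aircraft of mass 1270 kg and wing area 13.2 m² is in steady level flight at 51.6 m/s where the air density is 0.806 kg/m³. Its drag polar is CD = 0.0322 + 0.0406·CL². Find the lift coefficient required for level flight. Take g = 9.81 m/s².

CL = 0.88

In steady level flight, lift balances weight: W = mg = 1270 × 9.81 = 12459 N.
q = ½ρv² = ½ × 0.806 × 51.6² = 1073 Pa.
CL = W/(q·S) = 12459 / (1073 × 13.2) = 0.8796.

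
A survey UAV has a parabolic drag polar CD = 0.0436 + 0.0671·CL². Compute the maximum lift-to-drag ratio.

For CD = CD0 + K·CL², (L/D)max occurs at CL* = √(CD0/K) and equals 1/(2√(K·CD0)).
(L/D)max = 1/(2√(0.0671 × 0.0436)) = 1/(2 × 0.05409) = 9.24

(L/D)max = 9.24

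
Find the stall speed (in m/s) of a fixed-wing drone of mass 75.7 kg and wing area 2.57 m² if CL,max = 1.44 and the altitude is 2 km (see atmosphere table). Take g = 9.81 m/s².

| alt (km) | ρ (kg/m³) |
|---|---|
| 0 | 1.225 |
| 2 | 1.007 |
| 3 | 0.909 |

At 2 km, from the table: ρ = 1.007 kg/m³.
At stall, lift equals weight: L = W = m·g = 75.7 × 9.81 = 742.6 N.
V_stall = √(2W/(ρ·S·CL,max)) = √(2 × 742.6 / (1.007 × 2.57 × 1.44))
V_stall = √398.5 = 20 m/s

V_stall = 20 m/s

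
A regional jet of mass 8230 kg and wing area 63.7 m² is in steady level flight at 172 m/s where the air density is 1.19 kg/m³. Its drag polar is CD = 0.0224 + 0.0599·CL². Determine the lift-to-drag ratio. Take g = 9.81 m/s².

Weight W = mg = 8230 × 9.81 = 80736 N; in level flight L = W.
Dynamic pressure q = 0.5 × 1.19 × 172² = 17600 Pa.
CL = W/(q·S) = 80736 / (17600 × 63.7) = 0.072.
CD = 0.0224 + 0.0599 × 0.072² = 0.02271.
L/D = CL/CD = 0.072 / 0.02271 = 3.17

L/D = 3.17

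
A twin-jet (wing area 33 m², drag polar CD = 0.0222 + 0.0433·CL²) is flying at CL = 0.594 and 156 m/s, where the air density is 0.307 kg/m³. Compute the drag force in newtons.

CD = 0.0222 + 0.0433 × 0.594² = 0.03748
D = ½ρv²S·CD = ½ × 0.307 × 156² × 33 × 0.03748 = 4620 N

D = 4620 N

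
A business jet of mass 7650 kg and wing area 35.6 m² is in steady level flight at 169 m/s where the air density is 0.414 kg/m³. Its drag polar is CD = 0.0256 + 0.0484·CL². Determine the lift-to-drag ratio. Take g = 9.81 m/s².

Weight W = mg = 7650 × 9.81 = 75046 N; in level flight L = W.
Dynamic pressure q = 0.5 × 0.414 × 169² = 5912 Pa.
CL = 2W/(ρv²S) = 2×75046/(0.414×169²×35.6) = 0.3566.
CD = 0.0256 + 0.0484 × 0.3566² = 0.03175.
L/D = CL/CD = 0.3566 / 0.03175 = 11.2

L/D = 11.2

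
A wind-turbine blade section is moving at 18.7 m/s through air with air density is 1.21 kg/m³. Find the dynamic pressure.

q = ½ρv² = ½ × 1.21 × 18.7² = 212 Pa

q = 212 Pa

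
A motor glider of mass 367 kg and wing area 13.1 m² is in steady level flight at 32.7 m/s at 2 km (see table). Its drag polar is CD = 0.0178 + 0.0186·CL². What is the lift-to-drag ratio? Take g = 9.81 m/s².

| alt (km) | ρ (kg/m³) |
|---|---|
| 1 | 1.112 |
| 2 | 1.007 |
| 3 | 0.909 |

L/D = 22.5

At 2 km, from the table: ρ = 1.007 kg/m³.
Level flight ⇒ L = W = m·g = 367 × 9.81 = 3600.3 N.
Dynamic pressure q = 0.5 × 1.007 × 32.7² = 538.4 Pa.
CL = W/(q·S) = 3600.3 / (538.4 × 13.1) = 0.5105.
CD = 0.0178 + 0.0186 × 0.5105² = 0.02265.
L/D = CL/CD = 0.5105 / 0.02265 = 22.5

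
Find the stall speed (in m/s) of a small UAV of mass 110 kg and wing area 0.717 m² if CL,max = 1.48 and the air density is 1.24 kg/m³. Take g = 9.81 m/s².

Stall occurs when L = W at CL,max. W = mg = 110 × 9.81 = 1079 N.
From L = ½ρV²S·CL,max = W: V_stall = √(2W/(ρSCL,max)) = √(2·1079/(1.24·0.717·1.48))
V_stall = √1640 = 40.5 m/s

V_stall = 40.5 m/s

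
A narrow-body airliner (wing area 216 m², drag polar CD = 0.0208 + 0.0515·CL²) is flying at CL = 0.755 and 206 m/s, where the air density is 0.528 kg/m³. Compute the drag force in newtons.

CD = 0.0208 + 0.0515 × 0.755² = 0.05016
D = ½ρv²S·CD = ½ × 0.528 × 206² × 216 × 0.05016 = 1.21×10^5 N

D = 1.21×10^5 N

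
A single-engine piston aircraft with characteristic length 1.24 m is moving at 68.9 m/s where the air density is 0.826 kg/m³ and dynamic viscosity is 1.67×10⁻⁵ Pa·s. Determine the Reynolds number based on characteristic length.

Re = ρ·v·c/μ = 0.826 × 68.9 × 1.24 / (1.67×10⁻⁵) = 4.23×10^6

Re = 4.23×10^6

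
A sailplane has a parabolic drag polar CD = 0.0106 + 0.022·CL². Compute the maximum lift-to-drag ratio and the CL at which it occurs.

(L/D)max = 32.7, at CL = 0.694

For CD = CD0 + K·CL², (L/D)max occurs at CL* = √(CD0/K) and equals 1/(2√(K·CD0)).
(L/D)max = 1/(2√(0.022 × 0.0106)) = 1/(2 × 0.01527) = 32.7
CL* = √(0.0106/0.022) = 0.694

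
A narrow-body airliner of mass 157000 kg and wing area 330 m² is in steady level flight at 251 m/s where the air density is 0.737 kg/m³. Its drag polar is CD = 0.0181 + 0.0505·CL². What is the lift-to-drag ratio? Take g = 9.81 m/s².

L/D = 9.98

Weight W = mg = 157000 × 9.81 = 1.5402×10^6 N; in level flight L = W.
q = ½ρv² = ½ × 0.737 × 251² = 23220 Pa.
CL = 2W/(ρv²S) = 2×1.5402×10^6/(0.737×251²×330) = 0.201.
CD = 0.0181 + 0.0505 × 0.201² = 0.02014.
L/D = CL/CD = 0.201 / 0.02014 = 9.98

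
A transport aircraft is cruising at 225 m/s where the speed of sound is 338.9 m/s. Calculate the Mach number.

M = v/a = 225 / 338.9 = 0.664

M = 0.664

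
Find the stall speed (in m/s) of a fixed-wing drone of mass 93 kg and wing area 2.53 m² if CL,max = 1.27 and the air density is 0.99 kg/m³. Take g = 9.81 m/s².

V_stall = 24 m/s

Stall occurs when L = W at CL,max. W = mg = 93 × 9.81 = 912.3 N.
From L = ½ρV²S·CL,max = W: V_stall = √(2W/(ρSCL,max)) = √(2·912.3/(0.99·2.53·1.27))
V_stall = √573.6 = 24 m/s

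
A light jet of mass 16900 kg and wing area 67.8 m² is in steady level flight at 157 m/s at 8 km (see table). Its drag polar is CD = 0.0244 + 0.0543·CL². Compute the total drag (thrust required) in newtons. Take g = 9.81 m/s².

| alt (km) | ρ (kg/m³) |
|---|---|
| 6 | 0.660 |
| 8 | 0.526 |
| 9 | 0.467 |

D = 14100 N

At 8 km, from the table: ρ = 0.526 kg/m³.
Level flight ⇒ L = W = m·g = 16900 × 9.81 = 1.6579×10^5 N.
q = ½ρv² = ½ × 0.526 × 157² = 6483 Pa.
CL = 2W/(ρv²S) = 2×1.6579×10^5/(0.526×157²×67.8) = 0.3772.
CD = 0.0244 + 0.0543 × 0.3772² = 0.03213.
D = q·S·CD = 6483 × 67.8 × 0.03213 = 14120 N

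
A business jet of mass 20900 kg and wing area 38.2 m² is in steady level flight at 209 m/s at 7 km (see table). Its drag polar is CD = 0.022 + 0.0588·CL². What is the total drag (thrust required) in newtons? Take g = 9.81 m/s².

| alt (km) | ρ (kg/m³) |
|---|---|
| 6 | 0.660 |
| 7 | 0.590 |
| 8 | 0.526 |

At 7 km, from the table: ρ = 0.590 kg/m³.
Level flight ⇒ L = W = m·g = 20900 × 9.81 = 2.0503×10^5 N.
q = ½ρv² = ½ × 0.59 × 209² = 12890 Pa.
CL = W/(q·S) = 2.0503×10^5 / (12890 × 38.2) = 0.4165.
CD = 0.022 + 0.0588 × 0.4165² = 0.0322.
D = q·S·CD = 12890 × 38.2 × 0.0322 = 15850 N

D = 15900 N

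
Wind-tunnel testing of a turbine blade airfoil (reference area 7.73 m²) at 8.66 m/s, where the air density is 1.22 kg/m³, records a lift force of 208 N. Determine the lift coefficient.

From L = ½ρv²S·CL, rearranging gives CL = 2L/(ρv²S).
CL = 2 × 208 / (1.22 × 8.66² × 7.73) = 0.588

CL = 0.588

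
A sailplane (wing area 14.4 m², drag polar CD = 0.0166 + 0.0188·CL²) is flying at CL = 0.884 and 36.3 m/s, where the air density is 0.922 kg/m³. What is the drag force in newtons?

D = 274 N

CD = 0.0166 + 0.0188 × 0.884² = 0.03129
D = ½ρv²S·CD = ½ × 0.922 × 36.3² × 14.4 × 0.03129 = 274 N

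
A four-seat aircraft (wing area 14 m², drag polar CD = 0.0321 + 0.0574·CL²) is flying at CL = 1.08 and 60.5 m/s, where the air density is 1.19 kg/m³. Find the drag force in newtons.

CD = 0.0321 + 0.0574 × 1.08² = 0.09905
D = ½ρv²S·CD = ½ × 1.19 × 60.5² × 14 × 0.09905 = 3020 N

D = 3020 N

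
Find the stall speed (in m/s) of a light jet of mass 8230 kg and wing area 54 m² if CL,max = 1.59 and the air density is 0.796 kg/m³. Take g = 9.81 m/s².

V_stall = 48.6 m/s

Weight W = mg = 8230 × 9.81 = 80740 N.
From L = ½ρV²S·CL,max = W: V_stall = √(2W/(ρSCL,max)) = √(2·80740/(0.796·54·1.59))
V_stall = √2363 = 48.6 m/s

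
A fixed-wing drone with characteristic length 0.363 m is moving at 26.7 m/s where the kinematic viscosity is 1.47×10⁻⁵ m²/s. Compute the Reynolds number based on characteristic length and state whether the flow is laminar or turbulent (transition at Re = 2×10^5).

Re = 6.59×10^5 (turbulent)

Re = v·c/ν = 26.7 × 0.363 / (1.47×10⁻⁵) = 6.59×10^5
Since 6.59×10^5 > 2×10^5, the flow is turbulent.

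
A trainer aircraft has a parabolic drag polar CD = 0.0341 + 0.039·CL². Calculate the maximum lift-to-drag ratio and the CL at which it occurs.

(L/D)max = 13.7, at CL = 0.935

For CD = CD0 + K·CL², (L/D)max occurs at CL* = √(CD0/K) and equals 1/(2√(K·CD0)).
(L/D)max = 1/(2√(0.039 × 0.0341)) = 1/(2 × 0.03647) = 13.7
CL* = √(0.0341/0.039) = 0.935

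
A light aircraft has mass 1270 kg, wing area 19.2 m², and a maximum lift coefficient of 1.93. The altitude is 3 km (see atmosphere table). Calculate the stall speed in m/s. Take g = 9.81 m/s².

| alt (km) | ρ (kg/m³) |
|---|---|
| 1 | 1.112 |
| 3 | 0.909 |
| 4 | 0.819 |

V_stall = 27.2 m/s

At 3 km, from the table: ρ = 0.909 kg/m³.
Weight W = mg = 1270 × 9.81 = 12460 N.
From L = ½ρV²S·CL,max = W: V_stall = √(2W/(ρSCL,max)) = √(2·12460/(0.909·19.2·1.93))
V_stall = √739.7 = 27.2 m/s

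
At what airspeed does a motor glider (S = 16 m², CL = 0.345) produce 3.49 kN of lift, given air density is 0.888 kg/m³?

v = 37.7 m/s

L = ½ρv²S·CL ⇒ v = √(2L/(ρ·S·CL))
v = √(2 × 3490 / (0.888 × 16 × 0.345)) = √1424 = 37.7 m/s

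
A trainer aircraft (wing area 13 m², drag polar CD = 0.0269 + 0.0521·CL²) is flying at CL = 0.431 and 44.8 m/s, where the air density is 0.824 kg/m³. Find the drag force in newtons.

D = 393 N

CD = 0.0269 + 0.0521 × 0.431² = 0.03658
D = ½ρv²S·CD = ½ × 0.824 × 44.8² × 13 × 0.03658 = 393 N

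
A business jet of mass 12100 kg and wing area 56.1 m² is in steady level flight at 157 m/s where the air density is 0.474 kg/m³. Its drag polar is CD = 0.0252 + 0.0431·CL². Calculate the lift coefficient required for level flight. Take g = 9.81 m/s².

CL = 0.362

Weight W = mg = 12100 × 9.81 = 1.187×10^5 N; in level flight L = W.
Dynamic pressure q = 0.5 × 0.474 × 157² = 5842 Pa.
CL = 2W/(ρv²S) = 2×1.187×10^5/(0.474×157²×56.1) = 0.3622.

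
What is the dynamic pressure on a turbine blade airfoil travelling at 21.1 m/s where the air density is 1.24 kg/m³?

q = 276 Pa

q = ½ρv² = ½ × 1.24 × 21.1² = 276 Pa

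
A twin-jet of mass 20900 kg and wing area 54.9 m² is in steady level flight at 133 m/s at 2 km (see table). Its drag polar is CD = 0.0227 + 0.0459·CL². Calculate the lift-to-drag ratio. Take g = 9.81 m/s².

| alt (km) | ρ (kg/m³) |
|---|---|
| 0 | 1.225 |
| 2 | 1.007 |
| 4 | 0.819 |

At 2 km, from the table: ρ = 1.007 kg/m³.
Level flight ⇒ L = W = m·g = 20900 × 9.81 = 2.0503×10^5 N.
Dynamic pressure q = 0.5 × 1.007 × 133² = 8906 Pa.
CL = W/(q·S) = 2.0503×10^5 / (8906 × 54.9) = 0.4193.
CD = 0.0227 + 0.0459 × 0.4193² = 0.03077.
L/D = CL/CD = 0.4193 / 0.03077 = 13.6

L/D = 13.6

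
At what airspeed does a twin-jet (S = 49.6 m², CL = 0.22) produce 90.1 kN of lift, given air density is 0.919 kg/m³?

L = ½ρv²S·CL ⇒ v = √(2L/(ρ·S·CL))
v = √(2 × 90100 / (0.919 × 49.6 × 0.22)) = √17970 = 134 m/s

v = 134 m/s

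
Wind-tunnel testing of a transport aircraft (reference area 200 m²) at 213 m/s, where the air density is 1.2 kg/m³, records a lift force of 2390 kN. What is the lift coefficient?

From L = ½ρv²S·CL, rearranging gives CL = 2L/(ρv²S).
CL = 2 × 2.39×10^6 / (1.2 × 213² × 200) = 0.439

CL = 0.439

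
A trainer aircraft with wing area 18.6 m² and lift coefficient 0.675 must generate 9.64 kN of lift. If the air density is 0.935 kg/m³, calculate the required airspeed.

v = 40.5 m/s

L = ½ρv²S·CL ⇒ v = √(2L/(ρ·S·CL))
v = √(2 × 9640 / (0.935 × 18.6 × 0.675)) = √1642 = 40.5 m/s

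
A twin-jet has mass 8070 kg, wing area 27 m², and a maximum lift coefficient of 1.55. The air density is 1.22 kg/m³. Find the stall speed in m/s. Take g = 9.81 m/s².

At stall, lift equals weight: L = W = m·g = 8070 × 9.81 = 79170 N.
From L = ½ρV²S·CL,max = W: V_stall = √(2W/(ρSCL,max)) = √(2·79170/(1.22·27·1.55))
V_stall = √3101 = 55.7 m/s

V_stall = 55.7 m/s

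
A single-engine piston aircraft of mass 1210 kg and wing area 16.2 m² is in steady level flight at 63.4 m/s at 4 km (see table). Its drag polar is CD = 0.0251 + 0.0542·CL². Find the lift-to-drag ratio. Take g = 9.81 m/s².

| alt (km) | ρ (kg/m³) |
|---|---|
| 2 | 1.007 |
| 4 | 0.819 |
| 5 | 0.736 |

L/D = 12.4

At 4 km, from the table: ρ = 0.819 kg/m³.
Weight W = mg = 1210 × 9.81 = 11870 N; in level flight L = W.
q = ½ρv² = ½ × 0.819 × 63.4² = 1646 Pa.
Required CL = L/(qS) = 11870/(1646·16.2) = 0.4452.
CD = 0.0251 + 0.0542 × 0.4452² = 0.03584.
L/D = CL/CD = 0.4452 / 0.03584 = 12.4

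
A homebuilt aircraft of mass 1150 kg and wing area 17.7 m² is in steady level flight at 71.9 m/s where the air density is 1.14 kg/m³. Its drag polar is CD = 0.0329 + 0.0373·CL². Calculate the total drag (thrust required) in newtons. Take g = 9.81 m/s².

D = 1810 N

Weight W = mg = 1150 × 9.81 = 11282 N; in level flight L = W.
q = ½ρv² = ½ × 1.14 × 71.9² = 2947 Pa.
Required CL = L/(qS) = 11282/(2947·17.7) = 0.2163.
CD = 0.0329 + 0.0373 × 0.2163² = 0.03465.
D = q·S·CD = 2947 × 17.7 × 0.03465 = 1807 N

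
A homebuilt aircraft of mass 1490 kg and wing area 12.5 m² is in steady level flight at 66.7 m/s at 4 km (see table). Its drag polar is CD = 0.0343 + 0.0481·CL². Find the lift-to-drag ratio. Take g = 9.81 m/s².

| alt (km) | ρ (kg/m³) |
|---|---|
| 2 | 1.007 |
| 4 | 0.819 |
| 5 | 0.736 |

At 4 km, from the table: ρ = 0.819 kg/m³.
Level flight ⇒ L = W = m·g = 1490 × 9.81 = 14617 N.
q = ½ρv² = ½ × 0.819 × 66.7² = 1822 Pa.
CL = W/(q·S) = 14617 / (1822 × 12.5) = 0.6419.
CD = 0.0343 + 0.0481 × 0.6419² = 0.05412.
L/D = CL/CD = 0.6419 / 0.05412 = 11.9

L/D = 11.9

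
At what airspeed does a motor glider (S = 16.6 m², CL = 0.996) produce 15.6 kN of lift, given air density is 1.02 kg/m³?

L = ½ρv²S·CL ⇒ v = √(2L/(ρ·S·CL))
v = √(2 × 15600 / (1.02 × 16.6 × 0.996)) = √1850 = 43 m/s

v = 43 m/s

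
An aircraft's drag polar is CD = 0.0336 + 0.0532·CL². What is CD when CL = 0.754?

CD = 0.0336 + 0.0532 × 0.754² = 0.0336 + 0.03025 = 0.0638

CD = 0.0638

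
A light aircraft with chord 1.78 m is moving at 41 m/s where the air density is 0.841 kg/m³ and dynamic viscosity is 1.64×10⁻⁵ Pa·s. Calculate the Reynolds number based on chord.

Re = 3.74×10^6

Re = ρ·v·c/μ = 0.841 × 41 × 1.78 / (1.64×10⁻⁵) = 3.74×10^6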